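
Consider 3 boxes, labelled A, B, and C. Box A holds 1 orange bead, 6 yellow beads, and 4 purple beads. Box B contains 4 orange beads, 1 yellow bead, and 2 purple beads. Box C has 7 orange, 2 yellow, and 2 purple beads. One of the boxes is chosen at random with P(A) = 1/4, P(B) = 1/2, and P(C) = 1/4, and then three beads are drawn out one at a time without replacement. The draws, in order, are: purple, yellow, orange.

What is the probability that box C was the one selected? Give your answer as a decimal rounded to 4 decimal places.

Compute the likelihood of the observed sequence for each case: P(data | box A) = (4/11)(6/10)(1/9) = 0.024242; P(data | box B) = (2/7)(1/6)(4/5) = 0.038095; P(data | box C) = (2/11)(2/10)(7/9) = 0.028283.
Multiplying each by its prior: 1/4 · 0.024242 = 0.0060606, 1/2 · 0.038095 = 0.019048, 1/4 · 0.028283 = 0.0070707; summing to 0.032179.
By Bayes' rule, P(box C | data) = (0.0070707) / (0.032179) = 0.21973.

0.2197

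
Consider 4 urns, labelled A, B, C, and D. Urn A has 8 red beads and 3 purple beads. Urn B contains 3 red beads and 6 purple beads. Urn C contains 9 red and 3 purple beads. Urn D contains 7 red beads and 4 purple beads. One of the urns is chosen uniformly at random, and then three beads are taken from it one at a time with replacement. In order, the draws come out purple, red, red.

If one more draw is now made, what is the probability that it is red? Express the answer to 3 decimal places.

Under each hypothesis, the probability of the observed sequence is: P(data | urn A) = (3/11)(8/11)(8/11) = 0.14425; P(data | urn B) = (6/9)(3/9)(3/9) = 0.074074; P(data | urn C) = (3/12)(9/12)(9/12) = 0.14062; P(data | urn D) = (4/11)(7/11)(7/11) = 0.14726.
The prior-weighted likelihoods are 1/4 · 0.14425 = 0.036063, 1/4 · 0.074074 = 0.018519, 1/4 · 0.14062 = 0.035156, 1/4 · 0.14726 = 0.036814; these sum to 0.12655.
The posterior is then P(urn A | data) = 0.28497, P(urn B | data) = 0.14633, P(urn C | data) = 0.2778, P(urn D | data) = 0.2909.
The predictive probability is P(red next | data) = (8/11)(0.28497) + (1/3)(0.14633) + (3/4)(0.2778) + (7/11)(0.2909) = 0.6495.

0.649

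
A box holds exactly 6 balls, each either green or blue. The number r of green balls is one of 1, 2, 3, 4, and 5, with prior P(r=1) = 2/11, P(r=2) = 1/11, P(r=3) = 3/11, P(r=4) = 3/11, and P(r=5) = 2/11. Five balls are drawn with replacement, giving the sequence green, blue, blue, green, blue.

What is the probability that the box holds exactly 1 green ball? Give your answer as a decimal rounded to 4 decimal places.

0.1498

Under each hypothesis, the probability of the observed sequence is: P(data | r = 1) = (1/6)(5/6)(5/6)(1/6)(5/6) = 0.016075; P(data | r = 2) = (2/6)(4/6)(4/6)(2/6)(4/6) = 0.032922; P(data | r = 3) = (3/6)(3/6)(3/6)(3/6)(3/6) = 0.03125; P(data | r = 4) = (4/6)(2/6)(2/6)(4/6)(2/6) = 0.016461; P(data | r = 5) = (5/6)(1/6)(1/6)(5/6)(1/6) = 0.003215.
Multiplying each by its prior: 2/11 · 0.016075 = 0.0029227, 1/11 · 0.032922 = 0.0029929, 3/11 · 0.03125 = 0.0085227, 3/11 · 0.016461 = 0.0044893, 2/11 · 0.003215 = 0.00058455; with total 0.019512.
So P(r = 1 | data) = (0.0029227) / (0.019512) = 0.14979.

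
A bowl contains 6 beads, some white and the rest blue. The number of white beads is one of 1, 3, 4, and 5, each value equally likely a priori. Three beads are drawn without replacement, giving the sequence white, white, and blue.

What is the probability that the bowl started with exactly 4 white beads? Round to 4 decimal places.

For each hypothesis, P(data | H) works out to: P(data | r = 1) = (1/6)(0/5) = 0; P(data | r = 3) = (3/6)(2/5)(3/4) = 3/20; P(data | r = 4) = (4/6)(3/5)(2/4) = 1/5; P(data | r = 5) = (5/6)(4/5)(1/4) = 1/6.
The prior-weighted likelihoods are 1/4 · 0 = 0, 1/4 · 3/20 = 3/80, 1/4 · 1/5 = 1/20, 1/4 · 1/6 = 1/24; summing to 31/240.
Therefore the posterior P(r = 4 | data) = (1/20) / (31/240) = 12/31.

0.3871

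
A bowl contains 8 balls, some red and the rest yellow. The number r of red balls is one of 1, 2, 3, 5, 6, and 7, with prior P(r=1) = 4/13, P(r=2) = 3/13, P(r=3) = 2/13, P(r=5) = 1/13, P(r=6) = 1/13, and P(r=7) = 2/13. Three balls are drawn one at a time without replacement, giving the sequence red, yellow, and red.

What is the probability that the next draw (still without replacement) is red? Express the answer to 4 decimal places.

For each hypothesis, P(data | H) works out to: P(data | r = 1) = (1/8)(7/7)(0/6) = 0; P(data | r = 2) = (2/8)(6/7)(1/6) = 1/28; P(data | r = 3) = (3/8)(5/7)(2/6) = 5/56; P(data | r = 5) = (5/8)(3/7)(4/6) = 5/28; P(data | r = 6) = (6/8)(2/7)(5/6) = 5/28; P(data | r = 7) = (7/8)(1/7)(6/6) = 1/8.
The prior-weighted likelihoods are 4/13 · 0 = 0, 3/13 · 1/28 = 3/364, 2/13 · 5/56 = 5/364, 1/13 · 5/28 = 5/364, 1/13 · 5/28 = 5/364, 2/13 · 1/8 = 1/52; these sum to 25/364.
Normalising, the posterior is P(r = 1 | data) = 0, P(r = 2 | data) = 3/25, P(r = 3 | data) = 1/5, P(r = 5 | data) = 1/5, P(r = 6 | data) = 1/5, P(r = 7 | data) = 7/25.
Averaging over the posterior, P(red next | data) = (0)(3/25) + (1/5)(1/5) + (3/5)(1/5) + (4/5)(1/5) + (1)(7/25) = 3/5.

0.6000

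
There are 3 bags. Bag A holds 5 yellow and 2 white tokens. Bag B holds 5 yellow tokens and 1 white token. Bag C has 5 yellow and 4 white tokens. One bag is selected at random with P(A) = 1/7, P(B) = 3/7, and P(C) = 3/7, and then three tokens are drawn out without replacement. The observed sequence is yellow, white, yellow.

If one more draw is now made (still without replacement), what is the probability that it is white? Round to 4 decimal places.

0.2449

For each hypothesis, P(data | H) works out to: P(data | bag A) = (5/7)(2/6)(4/5) = 4/21; P(data | bag B) = (5/6)(1/5)(4/4) = 1/6; P(data | bag C) = (5/9)(4/8)(4/7) = 10/63.
The prior-weighted likelihoods are 1/7 · 4/21 = 4/147, 3/7 · 1/6 = 1/14, 3/7 · 10/63 = 10/147; these sum to 1/6.
Dividing through by the total gives posterior P(bag A | data) = 8/49, P(bag B | data) = 3/7, P(bag C | data) = 20/49.
The predictive probability is P(white next | data) = (1/4)(8/49) + (0)(3/7) + (1/2)(20/49) = 12/49.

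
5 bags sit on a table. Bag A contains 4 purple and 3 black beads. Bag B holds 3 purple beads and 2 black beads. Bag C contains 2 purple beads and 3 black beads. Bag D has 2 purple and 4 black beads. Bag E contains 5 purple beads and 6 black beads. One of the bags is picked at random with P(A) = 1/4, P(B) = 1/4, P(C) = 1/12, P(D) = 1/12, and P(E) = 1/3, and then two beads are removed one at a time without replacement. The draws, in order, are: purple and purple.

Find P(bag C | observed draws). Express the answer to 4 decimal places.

Compute the likelihood of the observed sequence for each case: P(data | bag A) = (4/7)(3/6) = 0.28571; P(data | bag B) = (3/5)(2/4) = 0.3; P(data | bag C) = (2/5)(1/4) = 0.1; P(data | bag D) = (2/6)(1/5) = 0.066667; P(data | bag E) = (5/11)(4/10) = 0.18182.
Weighting by the prior gives 1/4 · 0.28571 = 0.071429, 1/4 · 0.3 = 0.075, 1/12 · 0.1 = 0.0083333, 1/12 · 0.066667 = 0.0055556, 1/3 · 0.18182 = 0.060606; these sum to 0.22092.
Therefore the posterior P(bag C | data) = (0.0083333) / (0.22092) = 0.03772.

0.0377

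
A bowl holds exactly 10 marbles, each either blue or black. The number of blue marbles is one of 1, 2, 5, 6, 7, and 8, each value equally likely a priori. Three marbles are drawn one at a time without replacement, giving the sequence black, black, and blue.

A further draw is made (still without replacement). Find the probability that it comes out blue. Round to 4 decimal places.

The likelihood of the observed sequence under each hypothesis: P(data | r = 1) = (9/10)(8/9)(1/8) = 1/10; P(data | r = 2) = (8/10)(7/9)(2/8) = 7/45; P(data | r = 5) = (5/10)(4/9)(5/8) = 5/36; P(data | r = 6) = (4/10)(3/9)(6/8) = 1/10; P(data | r = 7) = (3/10)(2/9)(7/8) = 7/120; P(data | r = 8) = (2/10)(1/9)(8/8) = 1/45.
Weighting by the prior gives 1/6 · 1/10 = 1/60, 1/6 · 7/45 = 7/270, 1/6 · 5/36 = 5/216, 1/6 · 1/10 = 1/60, 1/6 · 7/120 = 7/720, 1/6 · 1/45 = 1/270; with total 23/240.
Dividing through by the total gives posterior P(r = 1 | data) = 4/23, P(r = 2 | data) = 56/207, P(r = 5 | data) = 50/207, P(r = 6 | data) = 4/23, P(r = 7 | data) = 7/69, P(r = 8 | data) = 8/207.
The predictive probability is P(blue next | data) = (0)(4/23) + (1/7)(56/207) + (4/7)(50/207) + (5/7)(4/23) + (6/7)(7/69) + (1)(8/207) = 206/483.

0.4265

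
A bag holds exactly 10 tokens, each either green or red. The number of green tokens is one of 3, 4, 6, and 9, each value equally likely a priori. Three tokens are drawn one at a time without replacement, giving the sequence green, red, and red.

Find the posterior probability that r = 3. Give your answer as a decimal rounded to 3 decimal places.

The likelihood of the observed sequence under each hypothesis: P(data | r = 3) = (3/10)(7/9)(6/8) = 7/40; P(data | r = 4) = (4/10)(6/9)(5/8) = 1/6; P(data | r = 6) = (6/10)(4/9)(3/8) = 1/10; P(data | r = 9) = (9/10)(1/9)(0/8) = 0.
Weighting by the prior gives 1/4 · 7/40 = 7/160, 1/4 · 1/6 = 1/24, 1/4 · 1/10 = 1/40, 1/4 · 0 = 0; these sum to 53/480.
So P(r = 3 | data) = (7/160) / (53/480) = 21/53.

0.396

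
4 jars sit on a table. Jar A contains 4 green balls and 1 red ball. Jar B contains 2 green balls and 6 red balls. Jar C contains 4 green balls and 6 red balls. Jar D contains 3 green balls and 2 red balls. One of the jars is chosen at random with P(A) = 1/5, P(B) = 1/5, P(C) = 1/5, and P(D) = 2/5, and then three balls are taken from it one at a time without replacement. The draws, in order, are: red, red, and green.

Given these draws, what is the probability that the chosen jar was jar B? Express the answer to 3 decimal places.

0.328

The likelihood of the observed sequence under each hypothesis: P(data | jar A) = (1/5)(0/4) = 0; P(data | jar B) = (6/8)(5/7)(2/6) = 0.17857; P(data | jar C) = (6/10)(5/9)(4/8) = 0.16667; P(data | jar D) = (2/5)(1/4)(3/3) = 0.1.
The prior-weighted likelihoods are 1/5 · 0 = 0, 1/5 · 0.17857 = 0.035714, 1/5 · 0.16667 = 0.033333, 2/5 · 0.1 = 0.04; summing to 0.10905.
By Bayes' rule, P(jar B | data) = (0.035714) / (0.10905) = 0.32751.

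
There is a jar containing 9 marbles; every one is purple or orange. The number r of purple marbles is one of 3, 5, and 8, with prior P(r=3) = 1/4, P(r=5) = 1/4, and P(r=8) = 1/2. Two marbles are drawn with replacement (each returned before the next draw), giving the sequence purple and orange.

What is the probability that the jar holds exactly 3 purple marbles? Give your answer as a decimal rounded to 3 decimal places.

Compute the likelihood of the observed sequence for each case: P(data | r = 3) = (3/9)(6/9) = 2/9; P(data | r = 5) = (5/9)(4/9) = 20/81; P(data | r = 8) = (8/9)(1/9) = 8/81.
Weighting by the prior gives 1/4 · 2/9 = 1/18, 1/4 · 20/81 = 5/81, 1/2 · 8/81 = 4/81; these sum to 1/6.
Therefore the posterior P(r = 3 | data) = (1/18) / (1/6) = 1/3.

0.333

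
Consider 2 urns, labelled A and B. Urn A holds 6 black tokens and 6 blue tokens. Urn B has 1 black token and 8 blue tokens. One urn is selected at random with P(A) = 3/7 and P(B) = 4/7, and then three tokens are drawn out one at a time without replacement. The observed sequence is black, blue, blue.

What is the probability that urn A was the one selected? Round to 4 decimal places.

Compute the likelihood of the observed sequence for each case: P(data | urn A) = (6/12)(6/11)(5/10) = 0.13636; P(data | urn B) = (1/9)(8/8)(7/7) = 0.11111.
Weighting by the prior gives 3/7 · 0.13636 = 0.058442, 4/7 · 0.11111 = 0.063492; summing to 0.12193.
So P(urn A | data) = (0.058442) / (0.12193) = 0.47929.

0.4793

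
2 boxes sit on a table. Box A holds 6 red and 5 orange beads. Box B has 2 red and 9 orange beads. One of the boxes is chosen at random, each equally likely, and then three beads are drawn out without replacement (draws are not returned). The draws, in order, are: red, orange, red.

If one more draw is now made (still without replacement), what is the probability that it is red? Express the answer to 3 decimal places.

0.446

Compute the likelihood of the observed sequence for each case: P(data | box A) = (6/11)(5/10)(5/9) = 5/33; P(data | box B) = (2/11)(9/10)(1/9) = 1/55.
Multiplying each by its prior: 1/2 · 5/33 = 5/66, 1/2 · 1/55 = 1/110; summing to 14/165.
Normalising, the posterior is P(box A | data) = 25/28, P(box B | data) = 3/28.
The predictive probability is P(red next | data) = (1/2)(25/28) + (0)(3/28) = 25/56.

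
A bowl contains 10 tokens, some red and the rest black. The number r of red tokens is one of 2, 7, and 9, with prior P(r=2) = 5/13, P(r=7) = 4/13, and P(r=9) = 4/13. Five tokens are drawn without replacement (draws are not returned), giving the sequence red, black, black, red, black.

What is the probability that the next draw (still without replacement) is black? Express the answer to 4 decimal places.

0.7692

For each hypothesis, P(data | H) works out to: P(data | r = 2) = (2/10)(8/9)(7/8)(1/7)(6/6) = 1/45; P(data | r = 7) = (7/10)(3/9)(2/8)(6/7)(1/6) = 1/120; P(data | r = 9) = (9/10)(1/9)(0/8) = 0.
The prior-weighted likelihoods are 5/13 · 1/45 = 1/117, 4/13 · 1/120 = 1/390, 4/13 · 0 = 0; these sum to 1/90.
Normalising, the posterior is P(r = 2 | data) = 10/13, P(r = 7 | data) = 3/13, P(r = 9 | data) = 0.
The predictive probability is P(black next | data) = (1)(10/13) + (0)(3/13) = 10/13.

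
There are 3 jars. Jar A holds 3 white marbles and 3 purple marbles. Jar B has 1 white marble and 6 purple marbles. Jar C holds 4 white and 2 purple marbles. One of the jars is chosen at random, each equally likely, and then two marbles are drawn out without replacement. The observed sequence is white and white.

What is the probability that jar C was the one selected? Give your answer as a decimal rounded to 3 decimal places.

0.667

Compute the likelihood of the observed sequence for each case: P(data | jar A) = (3/6)(2/5) = 1/5; P(data | jar B) = (1/7)(0/6) = 0; P(data | jar C) = (4/6)(3/5) = 2/5.
Multiplying each by its prior: 1/3 · 1/5 = 1/15, 1/3 · 0 = 0, 1/3 · 2/5 = 2/15; summing to 1/5.
So P(jar C | data) = (2/15) / (1/5) = 2/3.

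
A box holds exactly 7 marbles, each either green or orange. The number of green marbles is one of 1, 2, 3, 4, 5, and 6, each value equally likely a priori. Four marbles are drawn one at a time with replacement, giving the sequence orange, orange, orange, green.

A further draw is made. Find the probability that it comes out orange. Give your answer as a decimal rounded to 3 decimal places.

For each hypothesis, P(data | H) works out to: P(data | r = 1) = (6/7)(6/7)(6/7)(1/7) = 0.089963; P(data | r = 2) = (5/7)(5/7)(5/7)(2/7) = 0.10412; P(data | r = 3) = (4/7)(4/7)(4/7)(3/7) = 0.079967; P(data | r = 4) = (3/7)(3/7)(3/7)(4/7) = 0.044981; P(data | r = 5) = (2/7)(2/7)(2/7)(5/7) = 0.01666; P(data | r = 6) = (1/7)(1/7)(1/7)(6/7) = 0.002499.
Multiplying each by its prior: 1/6 · 0.089963 = 0.014994, 1/6 · 0.10412 = 0.017354, 1/6 · 0.079967 = 0.013328, 1/6 · 0.044981 = 0.0074969, 1/6 · 0.01666 = 0.0027766, 1/6 · 0.002499 = 0.00041649; with total 0.056365.
The posterior is then P(r = 1 | data) = 0.26601, P(r = 2 | data) = 0.30788, P(r = 3 | data) = 0.23645, P(r = 4 | data) = 0.133, P(r = 5 | data) = 0.049261, P(r = 6 | data) = 0.0073892.
So P(orange next | data) = Σ P(orange next | H) P(H | data) = (6/7)(0.26601) + (5/7)(0.30788) + (4/7)(0.23645) + (3/7)(0.133) + (2/7)(0.049261) + (1/7)(0.0073892) = 0.65517.

0.655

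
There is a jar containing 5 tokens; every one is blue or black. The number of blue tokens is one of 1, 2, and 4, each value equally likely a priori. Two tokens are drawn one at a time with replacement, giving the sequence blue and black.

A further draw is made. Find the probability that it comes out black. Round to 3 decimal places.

0.543

For each hypothesis, P(data | H) works out to: P(data | r = 1) = (1/5)(4/5) = 4/25; P(data | r = 2) = (2/5)(3/5) = 6/25; P(data | r = 4) = (4/5)(1/5) = 4/25.
The prior-weighted likelihoods are 1/3 · 4/25 = 4/75, 1/3 · 6/25 = 2/25, 1/3 · 4/25 = 4/75; with total 14/75.
The posterior is then P(r = 1 | data) = 2/7, P(r = 2 | data) = 3/7, P(r = 4 | data) = 2/7.
The predictive probability is P(black next | data) = (4/5)(2/7) + (3/5)(3/7) + (1/5)(2/7) = 19/35.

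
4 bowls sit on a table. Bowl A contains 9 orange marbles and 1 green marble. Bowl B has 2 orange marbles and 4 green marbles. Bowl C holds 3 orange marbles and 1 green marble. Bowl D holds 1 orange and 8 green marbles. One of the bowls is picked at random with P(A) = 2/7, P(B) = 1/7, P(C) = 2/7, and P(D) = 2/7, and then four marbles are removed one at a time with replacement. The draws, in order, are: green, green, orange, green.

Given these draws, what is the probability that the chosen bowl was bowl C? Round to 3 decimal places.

0.084

For each hypothesis, P(data | H) works out to: P(data | bowl A) = (1/10)(1/10)(9/10)(1/10) = 0.0009; P(data | bowl B) = (4/6)(4/6)(2/6)(4/6) = 0.098765; P(data | bowl C) = (1/4)(1/4)(3/4)(1/4) = 0.011719; P(data | bowl D) = (8/9)(8/9)(1/9)(8/9) = 0.078037.
The prior-weighted likelihoods are 2/7 · 0.0009 = 0.00025714, 1/7 · 0.098765 = 0.014109, 2/7 · 0.011719 = 0.0033482, 2/7 · 0.078037 = 0.022296; summing to 0.040011.
By Bayes' rule, P(bowl C | data) = (0.0033482) / (0.040011) = 0.083682.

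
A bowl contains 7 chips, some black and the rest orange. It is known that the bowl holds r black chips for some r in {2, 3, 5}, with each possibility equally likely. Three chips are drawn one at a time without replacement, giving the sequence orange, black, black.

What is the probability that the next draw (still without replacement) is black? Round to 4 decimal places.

0.4865

Under each hypothesis, the probability of the observed sequence is: P(data | r = 2) = (5/7)(2/6)(1/5) = 1/21; P(data | r = 3) = (4/7)(3/6)(2/5) = 4/35; P(data | r = 5) = (2/7)(5/6)(4/5) = 4/21.
The prior-weighted likelihoods are 1/3 · 1/21 = 1/63, 1/3 · 4/35 = 4/105, 1/3 · 4/21 = 4/63; with total 37/315.
Dividing through by the total gives posterior P(r = 2 | data) = 5/37, P(r = 3 | data) = 12/37, P(r = 5 | data) = 20/37.
The predictive probability is P(black next | data) = (0)(5/37) + (1/4)(12/37) + (3/4)(20/37) = 18/37.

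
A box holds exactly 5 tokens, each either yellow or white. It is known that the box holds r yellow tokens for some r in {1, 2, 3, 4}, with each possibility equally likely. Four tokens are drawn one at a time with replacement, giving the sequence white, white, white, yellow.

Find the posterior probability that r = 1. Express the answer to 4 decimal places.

0.4384

Under each hypothesis, the probability of the observed sequence is: P(data | r = 1) = (4/5)(4/5)(4/5)(1/5) = 0.1024; P(data | r = 2) = (3/5)(3/5)(3/5)(2/5) = 0.0864; P(data | r = 3) = (2/5)(2/5)(2/5)(3/5) = 0.0384; P(data | r = 4) = (1/5)(1/5)(1/5)(4/5) = 0.0064.
Weighting by the prior gives 1/4 · 0.1024 = 0.0256, 1/4 · 0.0864 = 0.0216, 1/4 · 0.0384 = 0.0096, 1/4 · 0.0064 = 0.0016; these sum to 0.0584.
So P(r = 1 | data) = (0.0256) / (0.0584) = 0.43836.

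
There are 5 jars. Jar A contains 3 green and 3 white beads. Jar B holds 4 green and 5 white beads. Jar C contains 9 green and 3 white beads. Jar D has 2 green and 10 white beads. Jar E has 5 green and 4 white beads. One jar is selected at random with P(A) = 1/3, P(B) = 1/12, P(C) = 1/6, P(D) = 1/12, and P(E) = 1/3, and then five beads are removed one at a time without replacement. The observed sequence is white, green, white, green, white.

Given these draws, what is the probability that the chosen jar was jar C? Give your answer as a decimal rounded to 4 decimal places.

The likelihood of the observed sequence under each hypothesis: P(data | jar A) = (3/6)(3/5)(2/4)(2/3)(1/2) = 0.05; P(data | jar B) = (5/9)(4/8)(4/7)(3/6)(3/5) = 0.047619; P(data | jar C) = (3/12)(9/11)(2/10)(8/9)(1/8) = 0.0045455; P(data | jar D) = (10/12)(2/11)(9/10)(1/9)(8/8) = 0.015152; P(data | jar E) = (4/9)(5/8)(3/7)(4/6)(2/5) = 0.031746.
Weighting by the prior gives 1/3 · 0.05 = 0.016667, 1/12 · 0.047619 = 0.0039683, 1/6 · 0.0045455 = 0.00075758, 1/12 · 0.015152 = 0.0012626, 1/3 · 0.031746 = 0.010582; summing to 0.033237.
Therefore the posterior P(jar C | data) = (0.00075758) / (0.033237) = 0.022793.

0.0228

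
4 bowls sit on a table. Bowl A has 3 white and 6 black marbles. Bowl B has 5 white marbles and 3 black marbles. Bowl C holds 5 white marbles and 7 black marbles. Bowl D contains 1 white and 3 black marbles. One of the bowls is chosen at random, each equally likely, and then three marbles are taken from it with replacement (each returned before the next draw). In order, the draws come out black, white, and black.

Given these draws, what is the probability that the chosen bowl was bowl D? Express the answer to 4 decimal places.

0.2712

Compute the likelihood of the observed sequence for each case: P(data | bowl A) = (6/9)(3/9)(6/9) = 0.14815; P(data | bowl B) = (3/8)(5/8)(3/8) = 0.087891; P(data | bowl C) = (7/12)(5/12)(7/12) = 0.14178; P(data | bowl D) = (3/4)(1/4)(3/4) = 0.14062.
Weighting by the prior gives 1/4 · 0.14815 = 0.037037, 1/4 · 0.087891 = 0.021973, 1/4 · 0.14178 = 0.035446, 1/4 · 0.14062 = 0.035156; these sum to 0.12961.
Therefore the posterior P(bowl D | data) = (0.035156) / (0.12961) = 0.27124.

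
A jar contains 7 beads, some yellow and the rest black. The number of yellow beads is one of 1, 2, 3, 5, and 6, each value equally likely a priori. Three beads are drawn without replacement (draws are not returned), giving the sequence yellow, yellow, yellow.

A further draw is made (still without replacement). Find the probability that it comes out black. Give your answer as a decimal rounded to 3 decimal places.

For each hypothesis, P(data | H) works out to: P(data | r = 1) = (1/7)(0/6) = 0; P(data | r = 2) = (2/7)(1/6)(0/5) = 0; P(data | r = 3) = (3/7)(2/6)(1/5) = 1/35; P(data | r = 5) = (5/7)(4/6)(3/5) = 2/7; P(data | r = 6) = (6/7)(5/6)(4/5) = 4/7.
The prior-weighted likelihoods are 1/5 · 0 = 0, 1/5 · 0 = 0, 1/5 · 1/35 = 1/175, 1/5 · 2/7 = 2/35, 1/5 · 4/7 = 4/35; these sum to 31/175.
Dividing through by the total gives posterior P(r = 1 | data) = 0, P(r = 2 | data) = 0, P(r = 3 | data) = 1/31, P(r = 5 | data) = 10/31, P(r = 6 | data) = 20/31.
So P(black next | data) = Σ P(black next | H) P(H | data) = (1)(1/31) + (1/2)(10/31) + (1/4)(20/31) = 11/31.

0.355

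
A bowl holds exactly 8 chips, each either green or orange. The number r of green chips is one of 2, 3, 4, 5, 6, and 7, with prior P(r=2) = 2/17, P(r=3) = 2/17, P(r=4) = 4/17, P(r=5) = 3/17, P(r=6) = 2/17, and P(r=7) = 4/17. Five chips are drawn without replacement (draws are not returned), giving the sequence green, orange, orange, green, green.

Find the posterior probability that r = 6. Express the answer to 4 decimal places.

0.1626

Compute the likelihood of the observed sequence for each case: P(data | r = 2) = (2/8)(6/7)(5/6)(1/5)(0/4) = 0; P(data | r = 3) = (3/8)(5/7)(4/6)(2/5)(1/4) = 0.017857; P(data | r = 4) = (4/8)(4/7)(3/6)(3/5)(2/4) = 0.042857; P(data | r = 5) = (5/8)(3/7)(2/6)(4/5)(3/4) = 0.053571; P(data | r = 6) = (6/8)(2/7)(1/6)(5/5)(4/4) = 0.035714; P(data | r = 7) = (7/8)(1/7)(0/6) = 0.
Multiplying each by its prior: 2/17 · 0 = 0, 2/17 · 0.017857 = 0.0021008, 4/17 · 0.042857 = 0.010084, 3/17 · 0.053571 = 0.0094538, 2/17 · 0.035714 = 0.0042017, 4/17 · 0 = 0; with total 0.02584.
Hence P(r = 6 | data) = (0.0042017) / (0.02584) = 0.1626.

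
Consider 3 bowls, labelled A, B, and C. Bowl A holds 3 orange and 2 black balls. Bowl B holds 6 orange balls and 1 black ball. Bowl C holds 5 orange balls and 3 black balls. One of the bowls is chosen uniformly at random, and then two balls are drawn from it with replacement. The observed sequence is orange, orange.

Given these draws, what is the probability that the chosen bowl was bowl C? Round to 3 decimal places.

0.263

Compute the likelihood of the observed sequence for each case: P(data | bowl A) = (3/5)(3/5) = 0.36; P(data | bowl B) = (6/7)(6/7) = 0.73469; P(data | bowl C) = (5/8)(5/8) = 0.39062.
The prior-weighted likelihoods are 1/3 · 0.36 = 0.12, 1/3 · 0.73469 = 0.2449, 1/3 · 0.39062 = 0.13021; these sum to 0.49511.
Therefore the posterior P(bowl C | data) = (0.13021) / (0.49511) = 0.26299.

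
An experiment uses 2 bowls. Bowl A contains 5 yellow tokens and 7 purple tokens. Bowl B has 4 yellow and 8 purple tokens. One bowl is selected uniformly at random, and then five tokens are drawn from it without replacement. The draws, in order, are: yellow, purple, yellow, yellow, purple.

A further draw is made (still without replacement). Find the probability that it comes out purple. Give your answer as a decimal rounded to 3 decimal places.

0.764

Compute the likelihood of the observed sequence for each case: P(data | bowl A) = (5/12)(7/11)(4/10)(3/9)(6/8) = 0.026515; P(data | bowl B) = (4/12)(8/11)(3/10)(2/9)(7/8) = 0.014141.
The prior-weighted likelihoods are 1/2 · 0.026515 = 0.013258, 1/2 · 0.014141 = 0.0070707; summing to 0.020328.
The posterior is then P(bowl A | data) = 0.65217, P(bowl B | data) = 0.34783.
The predictive probability is P(purple next | data) = (5/7)(0.65217) + (6/7)(0.34783) = 0.76398.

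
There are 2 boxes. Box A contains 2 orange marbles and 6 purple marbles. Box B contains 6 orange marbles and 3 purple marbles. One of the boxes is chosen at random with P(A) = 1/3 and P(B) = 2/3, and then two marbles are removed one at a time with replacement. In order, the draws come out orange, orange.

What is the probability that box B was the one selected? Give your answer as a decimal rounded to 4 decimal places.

The likelihood of the observed sequence under each hypothesis: P(data | box A) = (2/8)(2/8) = 1/16; P(data | box B) = (6/9)(6/9) = 4/9.
Weighting by the prior gives 1/3 · 1/16 = 1/48, 2/3 · 4/9 = 8/27; summing to 137/432.
Therefore the posterior P(box B | data) = (8/27) / (137/432) = 128/137.

0.9343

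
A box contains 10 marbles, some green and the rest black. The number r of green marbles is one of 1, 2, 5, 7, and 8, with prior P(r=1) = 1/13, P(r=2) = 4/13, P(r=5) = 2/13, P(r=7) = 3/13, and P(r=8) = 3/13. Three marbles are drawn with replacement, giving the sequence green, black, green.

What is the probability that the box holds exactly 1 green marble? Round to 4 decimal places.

0.0074

The likelihood of the observed sequence under each hypothesis: P(data | r = 1) = (1/10)(9/10)(1/10) = 0.009; P(data | r = 2) = (2/10)(8/10)(2/10) = 0.032; P(data | r = 5) = (5/10)(5/10)(5/10) = 0.125; P(data | r = 7) = (7/10)(3/10)(7/10) = 0.147; P(data | r = 8) = (8/10)(2/10)(8/10) = 0.128.
The prior-weighted likelihoods are 1/13 · 0.009 = 0.00069231, 4/13 · 0.032 = 0.0098462, 2/13 · 0.125 = 0.019231, 3/13 · 0.147 = 0.033923, 3/13 · 0.128 = 0.029538; with total 0.093231.
Hence P(r = 1 | data) = (0.00069231) / (0.093231) = 0.0074257.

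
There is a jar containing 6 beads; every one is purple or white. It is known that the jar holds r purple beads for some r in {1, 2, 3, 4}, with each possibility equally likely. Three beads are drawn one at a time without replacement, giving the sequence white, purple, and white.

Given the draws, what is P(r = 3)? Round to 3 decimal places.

For each hypothesis, P(data | H) works out to: P(data | r = 1) = (5/6)(1/5)(4/4) = 1/6; P(data | r = 2) = (4/6)(2/5)(3/4) = 1/5; P(data | r = 3) = (3/6)(3/5)(2/4) = 3/20; P(data | r = 4) = (2/6)(4/5)(1/4) = 1/15.
The prior-weighted likelihoods are 1/4 · 1/6 = 1/24, 1/4 · 1/5 = 1/20, 1/4 · 3/20 = 3/80, 1/4 · 1/15 = 1/60; summing to 7/48.
So P(r = 3 | data) = (3/80) / (7/48) = 9/35.

0.257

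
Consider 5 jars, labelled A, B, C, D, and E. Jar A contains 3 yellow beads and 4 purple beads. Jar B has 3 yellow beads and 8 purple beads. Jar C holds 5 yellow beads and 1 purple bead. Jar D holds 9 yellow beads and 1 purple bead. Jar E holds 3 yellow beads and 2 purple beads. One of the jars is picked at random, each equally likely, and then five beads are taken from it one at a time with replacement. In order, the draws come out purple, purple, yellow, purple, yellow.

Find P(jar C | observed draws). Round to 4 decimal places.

0.0357

For each hypothesis, P(data | H) works out to: P(data | jar A) = (4/7)(4/7)(3/7)(4/7)(3/7) = 0.034271; P(data | jar B) = (8/11)(8/11)(3/11)(8/11)(3/11) = 0.028612; P(data | jar C) = (1/6)(1/6)(5/6)(1/6)(5/6) = 0.003215; P(data | jar D) = (1/10)(1/10)(9/10)(1/10)(9/10) = 0.00081; P(data | jar E) = (2/5)(2/5)(3/5)(2/5)(3/5) = 0.02304.
Multiplying each by its prior: 1/5 · 0.034271 = 0.0068543, 1/5 · 0.028612 = 0.0057224, 1/5 · 0.003215 = 0.000643, 1/5 · 0.00081 = 0.000162, 1/5 · 0.02304 = 0.004608; summing to 0.01799.
Therefore the posterior P(jar C | data) = (0.000643) / (0.01799) = 0.035743.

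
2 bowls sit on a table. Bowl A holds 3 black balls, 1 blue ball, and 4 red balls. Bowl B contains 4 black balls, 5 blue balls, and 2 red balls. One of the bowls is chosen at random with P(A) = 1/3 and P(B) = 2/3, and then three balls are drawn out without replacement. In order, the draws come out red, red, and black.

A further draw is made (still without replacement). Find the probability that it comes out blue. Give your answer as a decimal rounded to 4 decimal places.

The likelihood of the observed sequence under each hypothesis: P(data | bowl A) = (4/8)(3/7)(3/6) = 0.10714; P(data | bowl B) = (2/11)(1/10)(4/9) = 0.0080808.
Weighting by the prior gives 1/3 · 0.10714 = 0.035714, 2/3 · 0.0080808 = 0.0053872; summing to 0.041101.
The posterior is then P(bowl A | data) = 0.86893, P(bowl B | data) = 0.13107.
So P(blue next | data) = Σ P(blue next | H) P(H | data) = (1/5)(0.86893) + (5/8)(0.13107) = 0.25571.

0.2557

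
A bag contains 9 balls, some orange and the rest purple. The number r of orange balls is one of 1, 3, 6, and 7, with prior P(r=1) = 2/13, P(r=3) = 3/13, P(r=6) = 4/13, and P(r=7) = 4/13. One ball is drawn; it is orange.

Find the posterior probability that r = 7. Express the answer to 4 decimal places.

For each hypothesis, P(data | H) works out to: P(data | r = 1) = (1/9) = 1/9; P(data | r = 3) = (3/9) = 1/3; P(data | r = 6) = (6/9) = 2/3; P(data | r = 7) = (7/9) = 7/9.
Multiplying each by its prior: 2/13 · 1/9 = 2/117, 3/13 · 1/3 = 1/13, 4/13 · 2/3 = 8/39, 4/13 · 7/9 = 28/117; with total 7/13.
By Bayes' rule, P(r = 7 | data) = (28/117) / (7/13) = 4/9.

0.4444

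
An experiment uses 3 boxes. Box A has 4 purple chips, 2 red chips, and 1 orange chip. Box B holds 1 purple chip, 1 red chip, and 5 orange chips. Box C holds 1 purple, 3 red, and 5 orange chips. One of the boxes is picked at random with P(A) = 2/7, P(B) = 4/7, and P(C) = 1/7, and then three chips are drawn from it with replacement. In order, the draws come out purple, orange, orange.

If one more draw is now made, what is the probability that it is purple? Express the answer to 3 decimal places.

The likelihood of the observed sequence under each hypothesis: P(data | box A) = (4/7)(1/7)(1/7) = 0.011662; P(data | box B) = (1/7)(5/7)(5/7) = 0.072886; P(data | box C) = (1/9)(5/9)(5/9) = 0.034294.
The prior-weighted likelihoods are 2/7 · 0.011662 = 0.0033319, 4/7 · 0.072886 = 0.041649, 1/7 · 0.034294 = 0.0048991; summing to 0.04988.
The posterior is then P(box A | data) = 0.066799, P(box B | data) = 0.83498, P(box C | data) = 0.098217.
The predictive probability is P(purple next | data) = (4/7)(0.066799) + (1/7)(0.83498) + (1/9)(0.098217) = 0.16837.

0.168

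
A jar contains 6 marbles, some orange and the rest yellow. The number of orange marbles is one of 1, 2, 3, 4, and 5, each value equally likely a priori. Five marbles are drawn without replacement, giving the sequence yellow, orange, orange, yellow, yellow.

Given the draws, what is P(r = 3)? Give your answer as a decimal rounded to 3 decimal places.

0.429

For each hypothesis, P(data | H) works out to: P(data | r = 1) = (5/6)(1/5)(0/4) = 0; P(data | r = 2) = (4/6)(2/5)(1/4)(3/3)(2/2) = 1/15; P(data | r = 3) = (3/6)(3/5)(2/4)(2/3)(1/2) = 1/20; P(data | r = 4) = (2/6)(4/5)(3/4)(1/3)(0/2) = 0; P(data | r = 5) = (1/6)(5/5)(4/4)(0/3) = 0.
Weighting by the prior gives 1/5 · 0 = 0, 1/5 · 1/15 = 1/75, 1/5 · 1/20 = 1/100, 1/5 · 0 = 0, 1/5 · 0 = 0; summing to 7/300.
So P(r = 3 | data) = (1/100) / (7/300) = 3/7.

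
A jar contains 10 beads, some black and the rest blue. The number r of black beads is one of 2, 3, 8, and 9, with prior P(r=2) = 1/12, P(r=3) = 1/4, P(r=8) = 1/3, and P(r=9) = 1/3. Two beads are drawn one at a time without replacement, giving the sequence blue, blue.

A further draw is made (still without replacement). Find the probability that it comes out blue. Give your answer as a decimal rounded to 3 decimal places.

Compute the likelihood of the observed sequence for each case: P(data | r = 2) = (8/10)(7/9) = 28/45; P(data | r = 3) = (7/10)(6/9) = 7/15; P(data | r = 8) = (2/10)(1/9) = 1/45; P(data | r = 9) = (1/10)(0/9) = 0.
Multiplying each by its prior: 1/12 · 28/45 = 7/135, 1/4 · 7/15 = 7/60, 1/3 · 1/45 = 1/135, 1/3 · 0 = 0; summing to 19/108.
Dividing through by the total gives posterior P(r = 2 | data) = 28/95, P(r = 3 | data) = 63/95, P(r = 8 | data) = 4/95, P(r = 9 | data) = 0.
Averaging over the posterior, P(blue next | data) = (3/4)(28/95) + (5/8)(63/95) + (0)(4/95) = 483/760.

0.636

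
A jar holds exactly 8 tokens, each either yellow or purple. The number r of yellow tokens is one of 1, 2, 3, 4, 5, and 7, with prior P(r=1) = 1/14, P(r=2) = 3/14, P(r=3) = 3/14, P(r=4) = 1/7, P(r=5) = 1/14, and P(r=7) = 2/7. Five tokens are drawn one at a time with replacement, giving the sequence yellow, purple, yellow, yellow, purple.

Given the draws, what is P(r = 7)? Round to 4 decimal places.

0.1833

Compute the likelihood of the observed sequence for each case: P(data | r = 1) = (1/8)(7/8)(1/8)(1/8)(7/8) = 0.0014954; P(data | r = 2) = (2/8)(6/8)(2/8)(2/8)(6/8) = 0.0087891; P(data | r = 3) = (3/8)(5/8)(3/8)(3/8)(5/8) = 0.020599; P(data | r = 4) = (4/8)(4/8)(4/8)(4/8)(4/8) = 0.03125; P(data | r = 5) = (5/8)(3/8)(5/8)(5/8)(3/8) = 0.034332; P(data | r = 7) = (7/8)(1/8)(7/8)(7/8)(1/8) = 0.010468.
The prior-weighted likelihoods are 1/14 · 0.0014954 = 0.00010681, 3/14 · 0.0087891 = 0.0018834, 3/14 · 0.020599 = 0.0044141, 1/7 · 0.03125 = 0.0044643, 1/14 · 0.034332 = 0.0024523, 2/7 · 0.010468 = 0.0029907; these sum to 0.016312.
Therefore the posterior P(r = 7 | data) = (0.0029907) / (0.016312) = 0.18335.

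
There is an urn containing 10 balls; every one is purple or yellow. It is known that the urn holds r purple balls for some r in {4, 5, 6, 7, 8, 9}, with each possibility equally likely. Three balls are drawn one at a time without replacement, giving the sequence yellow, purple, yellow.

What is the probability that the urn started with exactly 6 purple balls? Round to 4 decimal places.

0.2057

Compute the likelihood of the observed sequence for each case: P(data | r = 4) = (6/10)(4/9)(5/8) = 1/6; P(data | r = 5) = (5/10)(5/9)(4/8) = 5/36; P(data | r = 6) = (4/10)(6/9)(3/8) = 1/10; P(data | r = 7) = (3/10)(7/9)(2/8) = 7/120; P(data | r = 8) = (2/10)(8/9)(1/8) = 1/45; P(data | r = 9) = (1/10)(9/9)(0/8) = 0.
Multiplying each by its prior: 1/6 · 1/6 = 1/36, 1/6 · 5/36 = 5/216, 1/6 · 1/10 = 1/60, 1/6 · 7/120 = 7/720, 1/6 · 1/45 = 1/270, 1/6 · 0 = 0; summing to 35/432.
So P(r = 6 | data) = (1/60) / (35/432) = 36/175.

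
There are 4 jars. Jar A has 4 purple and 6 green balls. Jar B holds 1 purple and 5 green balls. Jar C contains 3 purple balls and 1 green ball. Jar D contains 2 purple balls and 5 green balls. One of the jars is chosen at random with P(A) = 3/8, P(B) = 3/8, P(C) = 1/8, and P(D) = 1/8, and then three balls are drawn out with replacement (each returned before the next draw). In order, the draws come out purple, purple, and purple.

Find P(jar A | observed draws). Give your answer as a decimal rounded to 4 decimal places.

0.2949

Under each hypothesis, the probability of the observed sequence is: P(data | jar A) = (4/10)(4/10)(4/10) = 0.064; P(data | jar B) = (1/6)(1/6)(1/6) = 0.0046296; P(data | jar C) = (3/4)(3/4)(3/4) = 0.42188; P(data | jar D) = (2/7)(2/7)(2/7) = 0.023324.
Weighting by the prior gives 3/8 · 0.064 = 0.024, 3/8 · 0.0046296 = 0.0017361, 1/8 · 0.42188 = 0.052734, 1/8 · 0.023324 = 0.0029155; summing to 0.081386.
Hence P(jar A | data) = (0.024) / (0.081386) = 0.29489.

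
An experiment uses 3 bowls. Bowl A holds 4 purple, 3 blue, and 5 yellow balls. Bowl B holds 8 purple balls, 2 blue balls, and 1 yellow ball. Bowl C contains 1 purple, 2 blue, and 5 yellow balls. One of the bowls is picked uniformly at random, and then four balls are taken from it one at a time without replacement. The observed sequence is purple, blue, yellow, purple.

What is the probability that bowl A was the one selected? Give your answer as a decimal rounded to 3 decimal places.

0.517

For each hypothesis, P(data | H) works out to: P(data | bowl A) = (4/12)(3/11)(5/10)(3/9) = 0.015152; P(data | bowl B) = (8/11)(2/10)(1/9)(7/8) = 0.014141; P(data | bowl C) = (1/8)(2/7)(5/6)(0/5) = 0.
The prior-weighted likelihoods are 1/3 · 0.015152 = 0.0050505, 1/3 · 0.014141 = 0.0047138, 1/3 · 0 = 0; with total 0.0097643.
By Bayes' rule, P(bowl A | data) = (0.0050505) / (0.0097643) = 0.51724.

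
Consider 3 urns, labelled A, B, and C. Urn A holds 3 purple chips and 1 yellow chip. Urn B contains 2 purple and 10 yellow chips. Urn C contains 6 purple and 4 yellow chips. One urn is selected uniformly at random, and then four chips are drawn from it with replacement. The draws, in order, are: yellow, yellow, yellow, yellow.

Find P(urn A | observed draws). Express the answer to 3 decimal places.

Compute the likelihood of the observed sequence for each case: P(data | urn A) = (1/4)(1/4)(1/4)(1/4) = 0.0039062; P(data | urn B) = (10/12)(10/12)(10/12)(10/12) = 0.48225; P(data | urn C) = (4/10)(4/10)(4/10)(4/10) = 0.0256.
The prior-weighted likelihoods are 1/3 · 0.0039062 = 0.0013021, 1/3 · 0.48225 = 0.16075, 1/3 · 0.0256 = 0.0085333; summing to 0.17059.
So P(urn A | data) = (0.0013021) / (0.17059) = 0.007633.

0.008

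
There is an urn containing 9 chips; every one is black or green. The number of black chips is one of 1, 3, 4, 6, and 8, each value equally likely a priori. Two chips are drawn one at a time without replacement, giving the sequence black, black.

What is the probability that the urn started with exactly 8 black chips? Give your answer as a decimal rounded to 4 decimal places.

0.5385

Under each hypothesis, the probability of the observed sequence is: P(data | r = 1) = (1/9)(0/8) = 0; P(data | r = 3) = (3/9)(2/8) = 1/12; P(data | r = 4) = (4/9)(3/8) = 1/6; P(data | r = 6) = (6/9)(5/8) = 5/12; P(data | r = 8) = (8/9)(7/8) = 7/9.
The prior-weighted likelihoods are 1/5 · 0 = 0, 1/5 · 1/12 = 1/60, 1/5 · 1/6 = 1/30, 1/5 · 5/12 = 1/12, 1/5 · 7/9 = 7/45; with total 13/45.
Hence P(r = 8 | data) = (7/45) / (13/45) = 7/13.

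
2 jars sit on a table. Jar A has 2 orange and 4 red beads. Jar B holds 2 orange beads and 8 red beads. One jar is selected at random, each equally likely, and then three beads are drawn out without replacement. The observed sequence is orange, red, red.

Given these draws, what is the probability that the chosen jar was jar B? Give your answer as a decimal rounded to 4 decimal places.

The likelihood of the observed sequence under each hypothesis: P(data | jar A) = (2/6)(4/5)(3/4) = 1/5; P(data | jar B) = (2/10)(8/9)(7/8) = 7/45.
Multiplying each by its prior: 1/2 · 1/5 = 1/10, 1/2 · 7/45 = 7/90; these sum to 8/45.
Hence P(jar B | data) = (7/90) / (8/45) = 7/16.

0.4375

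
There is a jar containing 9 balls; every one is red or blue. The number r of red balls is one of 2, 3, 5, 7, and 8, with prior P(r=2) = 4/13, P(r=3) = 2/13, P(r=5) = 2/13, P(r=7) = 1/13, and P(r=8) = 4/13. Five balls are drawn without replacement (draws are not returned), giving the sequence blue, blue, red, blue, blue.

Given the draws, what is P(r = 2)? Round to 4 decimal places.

0.7368

Under each hypothesis, the probability of the observed sequence is: P(data | r = 2) = (7/9)(6/8)(2/7)(5/6)(4/5) = 1/9; P(data | r = 3) = (6/9)(5/8)(3/7)(4/6)(3/5) = 1/14; P(data | r = 5) = (4/9)(3/8)(5/7)(2/6)(1/5) = 1/126; P(data | r = 7) = (2/9)(1/8)(7/7)(0/6) = 0; P(data | r = 8) = (1/9)(0/8) = 0.
The prior-weighted likelihoods are 4/13 · 1/9 = 4/117, 2/13 · 1/14 = 1/91, 2/13 · 1/126 = 1/819, 1/13 · 0 = 0, 4/13 · 0 = 0; summing to 38/819.
So P(r = 2 | data) = (4/117) / (38/819) = 14/19.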